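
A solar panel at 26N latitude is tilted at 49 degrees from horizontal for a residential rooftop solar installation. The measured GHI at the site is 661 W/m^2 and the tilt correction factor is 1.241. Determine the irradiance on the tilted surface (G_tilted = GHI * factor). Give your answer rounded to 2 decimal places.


Identify the given values:
  GHI = 661 W/m^2, tilt correction factor = 1.241
Apply the formula G_tilted = GHI * factor:
  G_tilted = 661 * 1.241
  G_tilted = 820.30 W/m^2

820.30


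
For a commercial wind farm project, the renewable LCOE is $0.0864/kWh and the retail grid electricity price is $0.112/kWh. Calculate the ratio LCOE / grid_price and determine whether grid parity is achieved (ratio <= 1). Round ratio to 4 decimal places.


Compare LCOE to grid price:
  LCOE = $0.0864/kWh, Grid price = $0.112/kWh
  Ratio = LCOE / grid_price = 0.0864 / 0.112 = 0.7714
  Grid parity achieved (ratio <= 1)? yes

0.7714


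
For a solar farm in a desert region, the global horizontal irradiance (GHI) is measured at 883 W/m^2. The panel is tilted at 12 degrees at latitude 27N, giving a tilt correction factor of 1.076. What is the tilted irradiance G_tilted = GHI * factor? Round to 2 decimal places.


Identify the given values:
  GHI = 883 W/m^2, tilt correction factor = 1.076
Apply the formula G_tilted = GHI * factor:
  G_tilted = 883 * 1.076
  G_tilted = 950.11 W/m^2

950.11


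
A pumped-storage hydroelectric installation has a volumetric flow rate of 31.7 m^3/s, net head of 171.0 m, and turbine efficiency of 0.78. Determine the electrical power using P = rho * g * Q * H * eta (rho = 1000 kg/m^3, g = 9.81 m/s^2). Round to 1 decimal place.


Apply the hydropower formula P = rho * g * Q * H * eta
rho * g = 1000 * 9.81 = 9810.0
P = 9810.0 * 31.7 * 171.0 * 0.78
P = 41478112.3 W

41478112.3


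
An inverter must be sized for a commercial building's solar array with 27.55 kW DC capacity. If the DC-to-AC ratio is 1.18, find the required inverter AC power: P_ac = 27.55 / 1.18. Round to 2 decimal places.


The inverter AC capacity is determined by the DC/AC ratio.
Given: P_dc = 27.55 kW, DC/AC ratio = 1.18
P_ac = P_dc / ratio = 27.55 / 1.18
P_ac = 23.35 kW

23.35


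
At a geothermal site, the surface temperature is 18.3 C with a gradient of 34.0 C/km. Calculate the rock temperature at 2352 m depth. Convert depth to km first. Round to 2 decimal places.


Convert depth to km: 2352 / 1000 = 2.352 km
Temperature increase = gradient * depth_km = 34.0 * 2.352 = 79.97 C
Temperature at depth = T_surface + delta_T = 18.3 + 79.97
T = 98.27 C

98.27


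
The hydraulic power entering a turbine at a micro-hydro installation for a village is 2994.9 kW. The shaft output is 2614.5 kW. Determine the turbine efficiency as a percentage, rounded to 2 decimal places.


Turbine efficiency = (output power / input power) * 100
eta = (2614.5 / 2994.9) * 100
eta = 87.30%

87.30


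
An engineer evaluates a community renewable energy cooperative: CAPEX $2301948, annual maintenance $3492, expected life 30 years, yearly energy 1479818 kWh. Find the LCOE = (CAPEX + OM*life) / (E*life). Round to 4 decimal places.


Total cost = CAPEX + OM * lifetime = 2301948 + 3492 * 30 = 2301948 + 104760 = 2406708
Total generation = annual * lifetime = 1479818 * 30 = 44394540 kWh
LCOE = 2406708 / 44394540
LCOE = 0.0542 $/kWh

0.0542


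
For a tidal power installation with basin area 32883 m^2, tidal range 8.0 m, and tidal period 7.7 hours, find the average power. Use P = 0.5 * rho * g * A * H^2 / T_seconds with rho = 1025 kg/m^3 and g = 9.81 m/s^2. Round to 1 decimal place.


Convert period to seconds: T = 7.7 * 3600 = 27720.0 s
H^2 = 8.0^2 = 64.0
P = 0.5 * rho * g * A * H^2 / T
P = 0.5 * 1025 * 9.81 * 32883 * 64.0 / 27720.0
P = 381699.0 W

381699.0


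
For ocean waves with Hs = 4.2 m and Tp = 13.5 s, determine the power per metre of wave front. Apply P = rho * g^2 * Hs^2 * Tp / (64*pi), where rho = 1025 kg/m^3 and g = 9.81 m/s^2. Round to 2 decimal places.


Apply wave power formula:
  g^2 = 9.81^2 = 96.2361
  Hs^2 = 4.2^2 = 17.64
  Numerator = rho * g^2 * Hs^2 * Tp = 1025 * 96.2361 * 17.64 * 13.5 = 23490606.48
  Denominator = 64 * pi = 201.0619
  P = 23490606.48 / 201.0619 = 116832.69 W/m

116832.69


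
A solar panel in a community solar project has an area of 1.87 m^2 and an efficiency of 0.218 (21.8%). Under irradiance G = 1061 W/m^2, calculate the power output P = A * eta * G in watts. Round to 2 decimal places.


Use the solar power formula P = A * eta * G.
Given: A = 1.87 m^2, eta = 0.218, G = 1061 W/m^2
P = 1.87 * 0.218 * 1061
P = 432.53 W

432.53


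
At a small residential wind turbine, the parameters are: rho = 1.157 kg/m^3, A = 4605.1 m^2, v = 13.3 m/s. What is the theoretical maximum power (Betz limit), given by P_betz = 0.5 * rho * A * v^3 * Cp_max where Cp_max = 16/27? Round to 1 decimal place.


The Betz coefficient Cp_max = 16/27 = 0.5926
v^3 = 13.3^3 = 2352.637
P_betz = 0.5 * rho * A * v^3 * Cp_max
P_betz = 0.5 * 1.157 * 4605.1 * 2352.637 * 0.5926
P_betz = 3714099.8 W

3714099.8


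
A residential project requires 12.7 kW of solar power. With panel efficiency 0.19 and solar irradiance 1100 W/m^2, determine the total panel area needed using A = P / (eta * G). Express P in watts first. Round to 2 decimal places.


Convert target power to watts: P = 12.7 * 1000 = 12700.0 W
Compute denominator: eta * G = 0.19 * 1100 = 209.0
Required area A = P / (eta * G) = 12700.0 / 209.0
A = 60.77 m^2

60.77


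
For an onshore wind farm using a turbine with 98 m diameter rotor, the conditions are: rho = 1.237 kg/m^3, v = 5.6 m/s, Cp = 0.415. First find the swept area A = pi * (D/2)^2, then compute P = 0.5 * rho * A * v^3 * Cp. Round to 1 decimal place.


Step 1 -- Compute swept area:
  A = pi * (D/2)^2 = pi * (98/2)^2 = 7542.96 m^2
Step 2 -- Apply wind power equation:
  P = 0.5 * rho * A * v^3 * Cp
  v^3 = 5.6^3 = 175.616
  P = 0.5 * 1.237 * 7542.96 * 175.616 * 0.415
  P = 340011.7 W

340011.7


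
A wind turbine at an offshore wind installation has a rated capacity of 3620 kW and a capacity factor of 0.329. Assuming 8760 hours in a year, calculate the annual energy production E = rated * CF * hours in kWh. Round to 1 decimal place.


Annual energy = rated_kW * capacity_factor * hours_per_year
Given: P_rated = 3620 kW, CF = 0.329, hours = 8760
E = 3620 * 0.329 * 8760
E = 10432984.8 kWh

10432984.8


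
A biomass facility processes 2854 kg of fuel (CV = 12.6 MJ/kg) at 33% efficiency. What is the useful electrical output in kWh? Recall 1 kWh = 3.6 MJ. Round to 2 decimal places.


Total energy = mass * CV = 2854 * 12.6 = 35960.4 MJ
Useful energy = total * eta = 35960.4 * 0.33 = 11866.93 MJ
Convert to kWh: 11866.93 / 3.6
Useful energy = 3296.37 kWh

3296.37


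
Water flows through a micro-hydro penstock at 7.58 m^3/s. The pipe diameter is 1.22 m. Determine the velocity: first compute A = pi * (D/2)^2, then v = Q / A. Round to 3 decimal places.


Compute pipe cross-sectional area:
  A = pi * (D/2)^2 = pi * (1.22/2)^2 = 1.169 m^2
Calculate velocity:
  v = Q / A = 7.58 / 1.169
  v = 6.484 m/s

6.484


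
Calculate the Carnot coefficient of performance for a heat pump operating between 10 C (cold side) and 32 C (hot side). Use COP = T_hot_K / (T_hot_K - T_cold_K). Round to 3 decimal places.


Convert to Kelvin:
  T_hot = 32 + 273.15 = 305.15 K
  T_cold = 10 + 273.15 = 283.15 K
Apply Carnot COP formula:
  COP = T_hot_K / (T_hot_K - T_cold_K) = 305.15 / 22.0
  COP = 13.870

13.870


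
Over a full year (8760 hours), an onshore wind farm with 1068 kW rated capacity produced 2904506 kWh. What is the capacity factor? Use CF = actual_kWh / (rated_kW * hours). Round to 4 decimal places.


Capacity factor = actual output / maximum possible output
Maximum possible = rated * hours = 1068 * 8760 = 9355680 kWh
CF = 2904506 / 9355680
CF = 0.3105

0.3105


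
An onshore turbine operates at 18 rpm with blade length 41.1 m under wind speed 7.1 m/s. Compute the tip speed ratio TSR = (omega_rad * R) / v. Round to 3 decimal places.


Convert rotational speed to rad/s:
  omega = 18 * 2 * pi / 60 = 1.885 rad/s
Compute tip speed:
  v_tip = omega * R = 1.885 * 41.1 = 77.472 m/s
Tip speed ratio:
  TSR = v_tip / v_wind = 77.472 / 7.1 = 10.912

10.912


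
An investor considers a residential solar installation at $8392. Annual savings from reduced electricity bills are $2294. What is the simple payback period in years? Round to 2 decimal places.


Simple payback period = initial cost / annual savings
Payback = 8392 / 2294
Payback = 3.66 years

3.66


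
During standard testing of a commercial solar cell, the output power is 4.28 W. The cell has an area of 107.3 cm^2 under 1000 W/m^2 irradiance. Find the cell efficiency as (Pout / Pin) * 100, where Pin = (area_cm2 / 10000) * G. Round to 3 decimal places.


First compute the input power:
  Pin = area_cm2 / 10000 * G = 107.3 / 10000 * 1000 = 10.73 W
Then compute efficiency:
  Efficiency = (Pout / Pin) * 100 = (4.28 / 10.73) * 100
  Efficiency = 39.888%

39.888


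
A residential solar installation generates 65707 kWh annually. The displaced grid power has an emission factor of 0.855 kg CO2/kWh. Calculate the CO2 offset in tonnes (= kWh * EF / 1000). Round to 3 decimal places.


CO2 offset in kg = generation * emission_factor
CO2 offset = 65707 * 0.855 = 56179.49 kg
Convert to tonnes:
  CO2 offset = 56179.49 / 1000 = 56.179 tonnes

56.179


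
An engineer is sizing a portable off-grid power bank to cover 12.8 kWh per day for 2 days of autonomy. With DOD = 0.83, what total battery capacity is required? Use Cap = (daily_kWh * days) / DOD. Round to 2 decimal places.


Total energy needed = daily * days = 12.8 * 2 = 25.6 kWh
Account for depth of discharge:
  Cap = total_energy / DOD = 25.6 / 0.83
  Cap = 30.84 kWh

30.84


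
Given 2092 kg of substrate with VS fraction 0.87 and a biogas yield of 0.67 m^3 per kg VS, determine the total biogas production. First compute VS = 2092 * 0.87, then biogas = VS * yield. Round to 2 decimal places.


Compute volatile solids:
  VS = mass * VS_fraction = 2092 * 0.87 = 1820.04 kg
Calculate biogas volume:
  Biogas = VS * specific_yield = 1820.04 * 0.67
  Biogas = 1219.43 m^3

1219.43


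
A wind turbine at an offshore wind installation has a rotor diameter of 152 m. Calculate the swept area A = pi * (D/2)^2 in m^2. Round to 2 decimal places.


Compute the rotor radius:
  r = D / 2 = 152 / 2 = 76.0 m
Calculate swept area:
  A = pi * r^2 = pi * 76.0^2
  A = 18145.84 m^2

18145.84


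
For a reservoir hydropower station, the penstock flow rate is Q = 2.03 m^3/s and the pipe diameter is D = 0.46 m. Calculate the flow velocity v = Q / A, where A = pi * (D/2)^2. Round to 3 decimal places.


Compute pipe cross-sectional area:
  A = pi * (D/2)^2 = pi * (0.46/2)^2 = 0.1662 m^2
Calculate velocity:
  v = Q / A = 2.03 / 0.1662
  v = 12.215 m/s

12.215


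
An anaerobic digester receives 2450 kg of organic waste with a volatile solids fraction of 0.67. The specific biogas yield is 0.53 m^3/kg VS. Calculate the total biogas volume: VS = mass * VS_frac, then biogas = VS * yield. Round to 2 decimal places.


Compute volatile solids:
  VS = mass * VS_fraction = 2450 * 0.67 = 1641.5 kg
Calculate biogas volume:
  Biogas = VS * specific_yield = 1641.5 * 0.53
  Biogas = 870.00 m^3

870.00


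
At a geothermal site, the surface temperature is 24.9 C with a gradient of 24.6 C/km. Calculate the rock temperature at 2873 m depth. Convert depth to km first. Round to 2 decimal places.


Convert depth to km: 2873 / 1000 = 2.873 km
Temperature increase = gradient * depth_km = 24.6 * 2.873 = 70.68 C
Temperature at depth = T_surface + delta_T = 24.9 + 70.68
T = 95.58 C

95.58


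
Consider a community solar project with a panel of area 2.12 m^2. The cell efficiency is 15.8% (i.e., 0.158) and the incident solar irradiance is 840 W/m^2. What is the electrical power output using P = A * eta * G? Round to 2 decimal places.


Use the solar power formula P = A * eta * G.
Given: A = 2.12 m^2, eta = 0.158, G = 840 W/m^2
P = 2.12 * 0.158 * 840
P = 281.37 W

281.37


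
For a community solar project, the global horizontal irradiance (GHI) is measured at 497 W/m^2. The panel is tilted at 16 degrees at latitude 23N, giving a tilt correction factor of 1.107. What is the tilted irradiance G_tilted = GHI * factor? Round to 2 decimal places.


Identify the given values:
  GHI = 497 W/m^2, tilt correction factor = 1.107
Apply the formula G_tilted = GHI * factor:
  G_tilted = 497 * 1.107
  G_tilted = 550.18 W/m^2

550.18


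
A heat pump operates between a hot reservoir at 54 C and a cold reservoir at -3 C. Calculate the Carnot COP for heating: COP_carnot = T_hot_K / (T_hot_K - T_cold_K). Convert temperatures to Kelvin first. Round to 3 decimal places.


Convert to Kelvin:
  T_hot = 54 + 273.15 = 327.15 K
  T_cold = -3 + 273.15 = 270.15 K
Apply Carnot COP formula:
  COP = T_hot_K / (T_hot_K - T_cold_K) = 327.15 / 57.0
  COP = 5.739

5.739


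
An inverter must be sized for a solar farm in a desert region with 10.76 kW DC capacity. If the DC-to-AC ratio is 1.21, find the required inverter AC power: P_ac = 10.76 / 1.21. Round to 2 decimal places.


The inverter AC capacity is determined by the DC/AC ratio.
Given: P_dc = 10.76 kW, DC/AC ratio = 1.21
P_ac = P_dc / ratio = 10.76 / 1.21
P_ac = 8.89 kW

8.89


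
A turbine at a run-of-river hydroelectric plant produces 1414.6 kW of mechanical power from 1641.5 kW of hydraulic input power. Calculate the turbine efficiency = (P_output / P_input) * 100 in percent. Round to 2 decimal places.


Turbine efficiency = (output power / input power) * 100
eta = (1414.6 / 1641.5) * 100
eta = 86.18%

86.18


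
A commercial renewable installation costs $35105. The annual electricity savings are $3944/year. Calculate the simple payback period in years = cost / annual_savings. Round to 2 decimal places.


Simple payback period = initial cost / annual savings
Payback = 35105 / 3944
Payback = 8.90 years

8.90


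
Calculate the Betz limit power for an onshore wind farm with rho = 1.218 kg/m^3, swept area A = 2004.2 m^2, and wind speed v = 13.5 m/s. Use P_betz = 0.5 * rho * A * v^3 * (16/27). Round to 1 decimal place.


The Betz coefficient Cp_max = 16/27 = 0.5926
v^3 = 13.5^3 = 2460.375
P_betz = 0.5 * rho * A * v^3 * Cp_max
P_betz = 0.5 * 1.218 * 2004.2 * 2460.375 * 0.5926
P_betz = 1779573.3 W

1779573.3


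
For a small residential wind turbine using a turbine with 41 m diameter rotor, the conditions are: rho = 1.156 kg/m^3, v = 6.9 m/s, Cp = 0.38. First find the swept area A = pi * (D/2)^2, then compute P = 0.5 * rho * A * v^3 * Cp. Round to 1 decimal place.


Step 1 -- Compute swept area:
  A = pi * (D/2)^2 = pi * (41/2)^2 = 1320.25 m^2
Step 2 -- Apply wind power equation:
  P = 0.5 * rho * A * v^3 * Cp
  v^3 = 6.9^3 = 328.509
  P = 0.5 * 1.156 * 1320.25 * 328.509 * 0.38
  P = 95261.3 W

95261.3


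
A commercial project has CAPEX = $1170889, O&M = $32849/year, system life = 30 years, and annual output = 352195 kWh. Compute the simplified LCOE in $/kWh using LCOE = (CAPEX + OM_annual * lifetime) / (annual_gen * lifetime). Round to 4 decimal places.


Total cost = CAPEX + OM * lifetime = 1170889 + 32849 * 30 = 1170889 + 985470 = 2156359
Total generation = annual * lifetime = 352195 * 30 = 10565850 kWh
LCOE = 2156359 / 10565850
LCOE = 0.2041 $/kWh

0.2041


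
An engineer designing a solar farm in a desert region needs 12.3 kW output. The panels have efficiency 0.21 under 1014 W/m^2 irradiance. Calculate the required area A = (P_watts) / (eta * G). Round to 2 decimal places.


Convert target power to watts: P = 12.3 * 1000 = 12300.0 W
Compute denominator: eta * G = 0.21 * 1014 = 212.94
Required area A = P / (eta * G) = 12300.0 / 212.94
A = 57.76 m^2

57.76


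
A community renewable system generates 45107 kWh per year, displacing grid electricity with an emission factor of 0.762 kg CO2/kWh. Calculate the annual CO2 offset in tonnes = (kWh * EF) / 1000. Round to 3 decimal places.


CO2 offset in kg = generation * emission_factor
CO2 offset = 45107 * 0.762 = 34371.53 kg
Convert to tonnes:
  CO2 offset = 34371.53 / 1000 = 34.372 tonnes

34.372


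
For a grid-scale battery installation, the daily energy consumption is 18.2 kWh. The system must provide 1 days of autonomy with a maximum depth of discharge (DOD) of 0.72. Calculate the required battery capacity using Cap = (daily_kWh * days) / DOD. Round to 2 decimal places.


Total energy needed = daily * days = 18.2 * 1 = 18.2 kWh
Account for depth of discharge:
  Cap = total_energy / DOD = 18.2 / 0.72
  Cap = 25.28 kWh

25.28


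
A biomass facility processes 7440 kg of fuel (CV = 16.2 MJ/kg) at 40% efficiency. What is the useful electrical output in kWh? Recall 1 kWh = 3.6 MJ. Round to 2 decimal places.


Total energy = mass * CV = 7440 * 16.2 = 120528.0 MJ
Useful energy = total * eta = 120528.0 * 0.4 = 48211.2 MJ
Convert to kWh: 48211.2 / 3.6
Useful energy = 13392.00 kWh

13392.00


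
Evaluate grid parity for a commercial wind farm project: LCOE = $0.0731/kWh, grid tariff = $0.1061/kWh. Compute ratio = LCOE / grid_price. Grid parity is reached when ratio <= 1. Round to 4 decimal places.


Compare LCOE to grid price:
  LCOE = $0.0731/kWh, Grid price = $0.1061/kWh
  Ratio = LCOE / grid_price = 0.0731 / 0.1061 = 0.6890
  Grid parity achieved (ratio <= 1)? yes

0.6890


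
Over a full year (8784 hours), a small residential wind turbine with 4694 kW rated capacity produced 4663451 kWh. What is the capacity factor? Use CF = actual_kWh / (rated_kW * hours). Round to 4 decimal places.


Capacity factor = actual output / maximum possible output
Maximum possible = rated * hours = 4694 * 8784 = 41232096 kWh
CF = 4663451 / 41232096
CF = 0.1131

0.1131


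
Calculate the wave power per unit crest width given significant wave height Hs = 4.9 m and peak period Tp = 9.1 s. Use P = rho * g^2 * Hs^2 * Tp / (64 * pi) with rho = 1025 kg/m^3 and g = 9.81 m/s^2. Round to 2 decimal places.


Apply wave power formula:
  g^2 = 9.81^2 = 96.2361
  Hs^2 = 4.9^2 = 24.01
  Numerator = rho * g^2 * Hs^2 * Tp = 1025 * 96.2361 * 24.01 * 9.1 = 21552389.77
  Denominator = 64 * pi = 201.0619
  P = 21552389.77 / 201.0619 = 107192.79 W/m

107192.79


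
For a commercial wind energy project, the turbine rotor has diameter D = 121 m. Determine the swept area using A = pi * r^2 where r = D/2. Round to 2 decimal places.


Compute the rotor radius:
  r = D / 2 = 121 / 2 = 60.5 m
Calculate swept area:
  A = pi * r^2 = pi * 60.5^2
  A = 11499.01 m^2

11499.01


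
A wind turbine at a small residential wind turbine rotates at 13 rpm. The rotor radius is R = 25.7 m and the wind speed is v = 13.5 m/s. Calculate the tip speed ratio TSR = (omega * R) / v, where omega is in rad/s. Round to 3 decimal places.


Convert rotational speed to rad/s:
  omega = 13 * 2 * pi / 60 = 1.3614 rad/s
Compute tip speed:
  v_tip = omega * R = 1.3614 * 25.7 = 34.987 m/s
Tip speed ratio:
  TSR = v_tip / v_wind = 34.987 / 13.5 = 2.592

2.592


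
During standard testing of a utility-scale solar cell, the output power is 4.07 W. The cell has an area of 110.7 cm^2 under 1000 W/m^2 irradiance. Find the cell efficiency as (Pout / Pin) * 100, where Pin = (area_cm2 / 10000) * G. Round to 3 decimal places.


First compute the input power:
  Pin = area_cm2 / 10000 * G = 110.7 / 10000 * 1000 = 11.07 W
Then compute efficiency:
  Efficiency = (Pout / Pin) * 100 = (4.07 / 11.07) * 100
  Efficiency = 36.766%

36.766


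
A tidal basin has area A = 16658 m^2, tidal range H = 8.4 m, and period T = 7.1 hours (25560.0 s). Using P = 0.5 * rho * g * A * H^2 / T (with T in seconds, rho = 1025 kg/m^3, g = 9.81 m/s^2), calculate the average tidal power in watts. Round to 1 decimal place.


Convert period to seconds: T = 7.1 * 3600 = 25560.0 s
H^2 = 8.4^2 = 70.56
P = 0.5 * rho * g * A * H^2 / T
P = 0.5 * 1025 * 9.81 * 16658 * 70.56 / 25560.0
P = 231197.7 W

231197.7


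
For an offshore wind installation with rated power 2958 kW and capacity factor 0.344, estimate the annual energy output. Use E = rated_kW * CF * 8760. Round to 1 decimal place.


Annual energy = rated_kW * capacity_factor * hours_per_year
Given: P_rated = 2958 kW, CF = 0.344, hours = 8760
E = 2958 * 0.344 * 8760
E = 8913755.5 kWh

8913755.5


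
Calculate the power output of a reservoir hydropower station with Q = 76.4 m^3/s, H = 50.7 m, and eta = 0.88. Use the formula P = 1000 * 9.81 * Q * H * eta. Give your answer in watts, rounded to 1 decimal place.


Apply the hydropower formula P = rho * g * Q * H * eta
rho * g = 1000 * 9.81 = 9810.0
P = 9810.0 * 76.4 * 50.7 * 0.88
P = 33438978.1 W

33438978.1


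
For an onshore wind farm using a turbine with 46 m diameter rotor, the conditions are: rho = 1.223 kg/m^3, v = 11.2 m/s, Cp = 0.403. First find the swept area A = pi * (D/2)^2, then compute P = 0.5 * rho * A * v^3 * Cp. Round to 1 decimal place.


Step 1 -- Compute swept area:
  A = pi * (D/2)^2 = pi * (46/2)^2 = 1661.9 m^2
Step 2 -- Apply wind power equation:
  P = 0.5 * rho * A * v^3 * Cp
  v^3 = 11.2^3 = 1404.928
  P = 0.5 * 1.223 * 1661.9 * 1404.928 * 0.403
  P = 575388.4 W

575388.4


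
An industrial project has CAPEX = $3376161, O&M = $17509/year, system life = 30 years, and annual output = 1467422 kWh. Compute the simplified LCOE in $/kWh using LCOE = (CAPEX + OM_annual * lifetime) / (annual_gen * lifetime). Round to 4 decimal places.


Total cost = CAPEX + OM * lifetime = 3376161 + 17509 * 30 = 3376161 + 525270 = 3901431
Total generation = annual * lifetime = 1467422 * 30 = 44022660 kWh
LCOE = 3901431 / 44022660
LCOE = 0.0886 $/kWh

0.0886


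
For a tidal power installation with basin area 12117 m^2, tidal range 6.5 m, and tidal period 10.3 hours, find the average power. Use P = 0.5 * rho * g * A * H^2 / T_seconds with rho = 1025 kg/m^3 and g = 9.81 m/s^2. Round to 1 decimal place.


Convert period to seconds: T = 10.3 * 3600 = 37080.0 s
H^2 = 6.5^2 = 42.25
P = 0.5 * rho * g * A * H^2 / T
P = 0.5 * 1025 * 9.81 * 12117 * 42.25 / 37080.0
P = 69413.7 W

69413.7


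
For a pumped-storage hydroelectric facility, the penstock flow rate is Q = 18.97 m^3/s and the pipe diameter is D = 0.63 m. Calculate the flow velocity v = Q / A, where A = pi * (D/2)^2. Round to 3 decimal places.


Compute pipe cross-sectional area:
  A = pi * (D/2)^2 = pi * (0.63/2)^2 = 0.3117 m^2
Calculate velocity:
  v = Q / A = 18.97 / 0.3117
  v = 60.855 m/s

60.855


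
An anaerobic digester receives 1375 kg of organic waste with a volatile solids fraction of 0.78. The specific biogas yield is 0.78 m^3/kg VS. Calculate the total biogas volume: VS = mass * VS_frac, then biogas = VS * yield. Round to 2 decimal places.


Compute volatile solids:
  VS = mass * VS_fraction = 1375 * 0.78 = 1072.5 kg
Calculate biogas volume:
  Biogas = VS * specific_yield = 1072.5 * 0.78
  Biogas = 836.55 m^3

836.55


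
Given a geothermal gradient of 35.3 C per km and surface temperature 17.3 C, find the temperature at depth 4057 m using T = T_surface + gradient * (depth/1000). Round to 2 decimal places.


Convert depth to km: 4057 / 1000 = 4.057 km
Temperature increase = gradient * depth_km = 35.3 * 4.057 = 143.21 C
Temperature at depth = T_surface + delta_T = 17.3 + 143.21
T = 160.51 C

160.51


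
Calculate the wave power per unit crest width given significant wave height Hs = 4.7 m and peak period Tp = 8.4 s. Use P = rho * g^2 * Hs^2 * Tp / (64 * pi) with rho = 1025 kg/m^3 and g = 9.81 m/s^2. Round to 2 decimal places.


Apply wave power formula:
  g^2 = 9.81^2 = 96.2361
  Hs^2 = 4.7^2 = 22.09
  Numerator = rho * g^2 * Hs^2 * Tp = 1025 * 96.2361 * 22.09 * 8.4 = 18303615.42
  Denominator = 64 * pi = 201.0619
  P = 18303615.42 / 201.0619 = 91034.71 W/m

91034.71


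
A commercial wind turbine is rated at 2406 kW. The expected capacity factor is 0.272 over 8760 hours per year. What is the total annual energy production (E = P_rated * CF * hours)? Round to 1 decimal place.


Annual energy = rated_kW * capacity_factor * hours_per_year
Given: P_rated = 2406 kW, CF = 0.272, hours = 8760
E = 2406 * 0.272 * 8760
E = 5732824.3 kWh

5732824.3


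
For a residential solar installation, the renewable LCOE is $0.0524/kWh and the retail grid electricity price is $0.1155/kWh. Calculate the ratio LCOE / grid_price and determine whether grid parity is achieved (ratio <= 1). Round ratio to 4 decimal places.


Compare LCOE to grid price:
  LCOE = $0.0524/kWh, Grid price = $0.1155/kWh
  Ratio = LCOE / grid_price = 0.0524 / 0.1155 = 0.4537
  Grid parity achieved (ratio <= 1)? yes

0.4537


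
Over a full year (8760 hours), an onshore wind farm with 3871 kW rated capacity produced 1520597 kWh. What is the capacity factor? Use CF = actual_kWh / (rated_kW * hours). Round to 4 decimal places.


Capacity factor = actual output / maximum possible output
Maximum possible = rated * hours = 3871 * 8760 = 33909960 kWh
CF = 1520597 / 33909960
CF = 0.0448

0.0448


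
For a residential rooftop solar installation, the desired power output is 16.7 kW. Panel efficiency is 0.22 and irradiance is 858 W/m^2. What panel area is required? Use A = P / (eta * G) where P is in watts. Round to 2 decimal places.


Convert target power to watts: P = 16.7 * 1000 = 16700.0 W
Compute denominator: eta * G = 0.22 * 858 = 188.76
Required area A = P / (eta * G) = 16700.0 / 188.76
A = 88.47 m^2

88.47


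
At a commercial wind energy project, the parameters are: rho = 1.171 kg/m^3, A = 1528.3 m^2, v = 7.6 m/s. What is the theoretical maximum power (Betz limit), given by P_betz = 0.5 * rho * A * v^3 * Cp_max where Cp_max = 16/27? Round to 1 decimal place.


The Betz coefficient Cp_max = 16/27 = 0.5926
v^3 = 7.6^3 = 438.976
P_betz = 0.5 * rho * A * v^3 * Cp_max
P_betz = 0.5 * 1.171 * 1528.3 * 438.976 * 0.5926
P_betz = 232772.9 W

232772.9


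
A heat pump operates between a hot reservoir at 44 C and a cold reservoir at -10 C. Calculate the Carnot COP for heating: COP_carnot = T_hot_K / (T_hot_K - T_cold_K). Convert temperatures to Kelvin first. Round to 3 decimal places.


Convert to Kelvin:
  T_hot = 44 + 273.15 = 317.15 K
  T_cold = -10 + 273.15 = 263.15 K
Apply Carnot COP formula:
  COP = T_hot_K / (T_hot_K - T_cold_K) = 317.15 / 54.0
  COP = 5.873

5.873


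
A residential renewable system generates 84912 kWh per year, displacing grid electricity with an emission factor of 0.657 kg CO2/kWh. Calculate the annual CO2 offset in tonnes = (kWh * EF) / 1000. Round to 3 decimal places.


CO2 offset in kg = generation * emission_factor
CO2 offset = 84912 * 0.657 = 55787.18 kg
Convert to tonnes:
  CO2 offset = 55787.18 / 1000 = 55.787 tonnes

55.787


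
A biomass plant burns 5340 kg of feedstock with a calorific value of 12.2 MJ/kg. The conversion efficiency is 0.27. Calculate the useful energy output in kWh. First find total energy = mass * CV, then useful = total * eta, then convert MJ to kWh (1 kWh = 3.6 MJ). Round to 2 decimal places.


Total energy = mass * CV = 5340 * 12.2 = 65148.0 MJ
Useful energy = total * eta = 65148.0 * 0.27 = 17589.96 MJ
Convert to kWh: 17589.96 / 3.6
Useful energy = 4886.10 kWh

4886.10


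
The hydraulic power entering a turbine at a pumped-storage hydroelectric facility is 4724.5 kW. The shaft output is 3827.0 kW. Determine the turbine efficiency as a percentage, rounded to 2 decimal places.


Turbine efficiency = (output power / input power) * 100
eta = (3827.0 / 4724.5) * 100
eta = 81.00%

81.00


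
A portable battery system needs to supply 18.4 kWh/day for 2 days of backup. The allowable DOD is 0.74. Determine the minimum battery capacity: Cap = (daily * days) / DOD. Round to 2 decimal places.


Total energy needed = daily * days = 18.4 * 2 = 36.8 kWh
Account for depth of discharge:
  Cap = total_energy / DOD = 36.8 / 0.74
  Cap = 49.73 kWh

49.73


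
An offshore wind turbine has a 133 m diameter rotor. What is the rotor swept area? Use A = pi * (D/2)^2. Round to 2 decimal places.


Compute the rotor radius:
  r = D / 2 = 133 / 2 = 66.5 m
Calculate swept area:
  A = pi * r^2 = pi * 66.5^2
  A = 13892.91 m^2

13892.91


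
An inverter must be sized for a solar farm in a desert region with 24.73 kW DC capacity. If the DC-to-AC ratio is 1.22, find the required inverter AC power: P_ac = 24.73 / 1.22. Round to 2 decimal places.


The inverter AC capacity is determined by the DC/AC ratio.
Given: P_dc = 24.73 kW, DC/AC ratio = 1.22
P_ac = P_dc / ratio = 24.73 / 1.22
P_ac = 20.27 kW

20.27


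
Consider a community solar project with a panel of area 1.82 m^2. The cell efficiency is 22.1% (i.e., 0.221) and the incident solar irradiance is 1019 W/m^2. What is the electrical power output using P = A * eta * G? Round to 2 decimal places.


Use the solar power formula P = A * eta * G.
Given: A = 1.82 m^2, eta = 0.221, G = 1019 W/m^2
P = 1.82 * 0.221 * 1019
P = 409.86 W

409.86


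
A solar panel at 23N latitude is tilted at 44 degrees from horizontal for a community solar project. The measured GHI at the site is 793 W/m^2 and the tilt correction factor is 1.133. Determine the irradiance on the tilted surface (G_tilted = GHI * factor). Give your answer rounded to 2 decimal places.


Identify the given values:
  GHI = 793 W/m^2, tilt correction factor = 1.133
Apply the formula G_tilted = GHI * factor:
  G_tilted = 793 * 1.133
  G_tilted = 898.47 W/m^2

898.47


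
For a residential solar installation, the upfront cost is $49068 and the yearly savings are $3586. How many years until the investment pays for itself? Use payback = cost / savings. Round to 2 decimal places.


Simple payback period = initial cost / annual savings
Payback = 49068 / 3586
Payback = 13.68 years

13.68


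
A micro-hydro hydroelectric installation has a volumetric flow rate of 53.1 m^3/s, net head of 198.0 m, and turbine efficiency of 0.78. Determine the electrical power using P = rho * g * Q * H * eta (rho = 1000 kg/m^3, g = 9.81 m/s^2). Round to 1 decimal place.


Apply the hydropower formula P = rho * g * Q * H * eta
rho * g = 1000 * 9.81 = 9810.0
P = 9810.0 * 53.1 * 198.0 * 0.78
P = 80449494.8 W

80449494.8


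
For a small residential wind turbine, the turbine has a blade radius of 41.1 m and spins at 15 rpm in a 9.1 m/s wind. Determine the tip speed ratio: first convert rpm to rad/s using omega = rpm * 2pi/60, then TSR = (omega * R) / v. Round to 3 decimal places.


Convert rotational speed to rad/s:
  omega = 15 * 2 * pi / 60 = 1.5708 rad/s
Compute tip speed:
  v_tip = omega * R = 1.5708 * 41.1 = 64.56 m/s
Tip speed ratio:
  TSR = v_tip / v_wind = 64.56 / 9.1 = 7.094

7.094


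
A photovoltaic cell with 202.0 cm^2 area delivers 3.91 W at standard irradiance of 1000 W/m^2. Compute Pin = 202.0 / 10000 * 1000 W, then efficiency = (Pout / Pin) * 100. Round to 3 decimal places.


First compute the input power:
  Pin = area_cm2 / 10000 * G = 202.0 / 10000 * 1000 = 20.2 W
Then compute efficiency:
  Efficiency = (Pout / Pin) * 100 = (3.91 / 20.2) * 100
  Efficiency = 19.356%

19.356


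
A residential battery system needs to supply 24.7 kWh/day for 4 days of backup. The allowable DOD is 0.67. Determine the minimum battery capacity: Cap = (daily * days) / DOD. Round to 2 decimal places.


Total energy needed = daily * days = 24.7 * 4 = 98.8 kWh
Account for depth of discharge:
  Cap = total_energy / DOD = 98.8 / 0.67
  Cap = 147.46 kWh

147.46


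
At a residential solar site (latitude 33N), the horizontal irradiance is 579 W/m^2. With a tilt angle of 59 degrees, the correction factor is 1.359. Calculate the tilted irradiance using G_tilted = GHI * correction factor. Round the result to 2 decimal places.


Identify the given values:
  GHI = 579 W/m^2, tilt correction factor = 1.359
Apply the formula G_tilted = GHI * factor:
  G_tilted = 579 * 1.359
  G_tilted = 786.86 W/m^2

786.86


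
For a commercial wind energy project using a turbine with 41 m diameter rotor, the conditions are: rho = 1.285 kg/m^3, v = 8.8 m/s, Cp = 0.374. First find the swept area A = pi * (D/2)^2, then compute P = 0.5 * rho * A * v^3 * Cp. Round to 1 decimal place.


Step 1 -- Compute swept area:
  A = pi * (D/2)^2 = pi * (41/2)^2 = 1320.25 m^2
Step 2 -- Apply wind power equation:
  P = 0.5 * rho * A * v^3 * Cp
  v^3 = 8.8^3 = 681.472
  P = 0.5 * 1.285 * 1320.25 * 681.472 * 0.374
  P = 216197.3 W

216197.3


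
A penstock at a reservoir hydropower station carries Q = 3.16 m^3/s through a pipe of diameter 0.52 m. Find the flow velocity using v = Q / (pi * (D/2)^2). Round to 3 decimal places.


Compute pipe cross-sectional area:
  A = pi * (D/2)^2 = pi * (0.52/2)^2 = 0.2124 m^2
Calculate velocity:
  v = Q / A = 3.16 / 0.2124
  v = 14.880 m/s

14.880


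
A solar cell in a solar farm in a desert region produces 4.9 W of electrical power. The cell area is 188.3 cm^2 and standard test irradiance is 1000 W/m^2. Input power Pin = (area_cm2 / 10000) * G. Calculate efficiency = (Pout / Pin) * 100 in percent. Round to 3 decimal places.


First compute the input power:
  Pin = area_cm2 / 10000 * G = 188.3 / 10000 * 1000 = 18.83 W
Then compute efficiency:
  Efficiency = (Pout / Pin) * 100 = (4.9 / 18.83) * 100
  Efficiency = 26.022%

26.022


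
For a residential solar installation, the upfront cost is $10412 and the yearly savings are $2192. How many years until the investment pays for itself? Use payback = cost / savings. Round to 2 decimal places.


Simple payback period = initial cost / annual savings
Payback = 10412 / 2192
Payback = 4.75 years

4.75


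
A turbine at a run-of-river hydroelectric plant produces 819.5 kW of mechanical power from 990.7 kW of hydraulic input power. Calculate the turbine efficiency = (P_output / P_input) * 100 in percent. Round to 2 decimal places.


Turbine efficiency = (output power / input power) * 100
eta = (819.5 / 990.7) * 100
eta = 82.72%

82.72


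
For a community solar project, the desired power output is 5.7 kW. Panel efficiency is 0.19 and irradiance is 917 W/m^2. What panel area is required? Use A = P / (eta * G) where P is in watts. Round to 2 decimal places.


Convert target power to watts: P = 5.7 * 1000 = 5700.0 W
Compute denominator: eta * G = 0.19 * 917 = 174.23
Required area A = P / (eta * G) = 5700.0 / 174.23
A = 32.72 m^2

32.72


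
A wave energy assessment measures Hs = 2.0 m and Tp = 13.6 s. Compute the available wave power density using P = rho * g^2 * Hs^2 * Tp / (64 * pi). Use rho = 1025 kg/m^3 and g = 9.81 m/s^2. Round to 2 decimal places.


Apply wave power formula:
  g^2 = 9.81^2 = 96.2361
  Hs^2 = 2.0^2 = 4.0
  Numerator = rho * g^2 * Hs^2 * Tp = 1025 * 96.2361 * 4.0 * 13.6 = 5366124.94
  Denominator = 64 * pi = 201.0619
  P = 5366124.94 / 201.0619 = 26688.92 W/m

26688.92


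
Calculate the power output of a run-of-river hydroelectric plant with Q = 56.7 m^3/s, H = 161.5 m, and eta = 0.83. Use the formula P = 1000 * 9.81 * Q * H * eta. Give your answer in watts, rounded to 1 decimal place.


Apply the hydropower formula P = rho * g * Q * H * eta
rho * g = 1000 * 9.81 = 9810.0
P = 9810.0 * 56.7 * 161.5 * 0.83
P = 74559448.2 W

74559448.2


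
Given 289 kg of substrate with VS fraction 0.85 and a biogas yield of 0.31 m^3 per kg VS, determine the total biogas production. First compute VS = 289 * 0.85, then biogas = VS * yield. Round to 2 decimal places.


Compute volatile solids:
  VS = mass * VS_fraction = 289 * 0.85 = 245.65 kg
Calculate biogas volume:
  Biogas = VS * specific_yield = 245.65 * 0.31
  Biogas = 76.15 m^3

76.15


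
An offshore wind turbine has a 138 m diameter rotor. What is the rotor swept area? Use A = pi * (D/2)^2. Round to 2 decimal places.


Compute the rotor radius:
  r = D / 2 = 138 / 2 = 69.0 m
Calculate swept area:
  A = pi * r^2 = pi * 69.0^2
  A = 14957.12 m^2

14957.12


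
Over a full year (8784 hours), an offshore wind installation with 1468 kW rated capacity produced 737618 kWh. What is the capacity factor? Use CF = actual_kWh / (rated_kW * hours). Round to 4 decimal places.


Capacity factor = actual output / maximum possible output
Maximum possible = rated * hours = 1468 * 8784 = 12894912 kWh
CF = 737618 / 12894912
CF = 0.0572

0.0572


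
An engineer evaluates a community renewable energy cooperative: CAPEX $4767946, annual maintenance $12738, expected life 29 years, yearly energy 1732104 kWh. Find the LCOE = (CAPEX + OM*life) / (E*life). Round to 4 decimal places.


Total cost = CAPEX + OM * lifetime = 4767946 + 12738 * 29 = 4767946 + 369402 = 5137348
Total generation = annual * lifetime = 1732104 * 29 = 50231016 kWh
LCOE = 5137348 / 50231016
LCOE = 0.1023 $/kWh

0.1023


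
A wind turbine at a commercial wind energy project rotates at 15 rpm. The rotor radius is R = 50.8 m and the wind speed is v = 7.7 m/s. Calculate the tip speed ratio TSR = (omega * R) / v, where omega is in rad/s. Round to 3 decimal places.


Convert rotational speed to rad/s:
  omega = 15 * 2 * pi / 60 = 1.5708 rad/s
Compute tip speed:
  v_tip = omega * R = 1.5708 * 50.8 = 79.796 m/s
Tip speed ratio:
  TSR = v_tip / v_wind = 79.796 / 7.7 = 10.363

10.363


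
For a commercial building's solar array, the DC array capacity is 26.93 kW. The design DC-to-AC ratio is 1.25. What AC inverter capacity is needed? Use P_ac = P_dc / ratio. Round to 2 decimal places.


The inverter AC capacity is determined by the DC/AC ratio.
Given: P_dc = 26.93 kW, DC/AC ratio = 1.25
P_ac = P_dc / ratio = 26.93 / 1.25
P_ac = 21.54 kW

21.54


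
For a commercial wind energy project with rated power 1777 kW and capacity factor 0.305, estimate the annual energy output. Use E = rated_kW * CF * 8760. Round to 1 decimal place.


Annual energy = rated_kW * capacity_factor * hours_per_year
Given: P_rated = 1777 kW, CF = 0.305, hours = 8760
E = 1777 * 0.305 * 8760
E = 4747788.6 kWh

4747788.6


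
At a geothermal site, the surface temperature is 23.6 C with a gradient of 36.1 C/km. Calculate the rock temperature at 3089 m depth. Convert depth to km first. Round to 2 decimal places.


Convert depth to km: 3089 / 1000 = 3.089 km
Temperature increase = gradient * depth_km = 36.1 * 3.089 = 111.51 C
Temperature at depth = T_surface + delta_T = 23.6 + 111.51
T = 135.11 C

135.11


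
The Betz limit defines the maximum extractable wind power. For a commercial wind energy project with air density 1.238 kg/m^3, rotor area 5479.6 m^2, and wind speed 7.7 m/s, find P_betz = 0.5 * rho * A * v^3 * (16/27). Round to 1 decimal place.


The Betz coefficient Cp_max = 16/27 = 0.5926
v^3 = 7.7^3 = 456.533
P_betz = 0.5 * rho * A * v^3 * Cp_max
P_betz = 0.5 * 1.238 * 5479.6 * 456.533 * 0.5926
P_betz = 917630.6 W

917630.6


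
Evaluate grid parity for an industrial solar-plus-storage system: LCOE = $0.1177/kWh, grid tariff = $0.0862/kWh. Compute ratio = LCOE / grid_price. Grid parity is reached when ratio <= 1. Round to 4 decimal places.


Compare LCOE to grid price:
  LCOE = $0.1177/kWh, Grid price = $0.0862/kWh
  Ratio = LCOE / grid_price = 0.1177 / 0.0862 = 1.3654
  Grid parity achieved (ratio <= 1)? no

1.3654


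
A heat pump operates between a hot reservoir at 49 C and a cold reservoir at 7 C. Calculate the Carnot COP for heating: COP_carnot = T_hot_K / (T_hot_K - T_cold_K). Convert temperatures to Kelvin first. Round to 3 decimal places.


Convert to Kelvin:
  T_hot = 49 + 273.15 = 322.15 K
  T_cold = 7 + 273.15 = 280.15 K
Apply Carnot COP formula:
  COP = T_hot_K / (T_hot_K - T_cold_K) = 322.15 / 42.0
  COP = 7.670

7.670


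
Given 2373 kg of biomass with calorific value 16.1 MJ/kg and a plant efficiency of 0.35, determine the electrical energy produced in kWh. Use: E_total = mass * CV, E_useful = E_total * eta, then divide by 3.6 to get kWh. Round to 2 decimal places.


Total energy = mass * CV = 2373 * 16.1 = 38205.3 MJ
Useful energy = total * eta = 38205.3 * 0.35 = 13371.86 MJ
Convert to kWh: 13371.86 / 3.6
Useful energy = 3714.40 kWh

3714.40
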